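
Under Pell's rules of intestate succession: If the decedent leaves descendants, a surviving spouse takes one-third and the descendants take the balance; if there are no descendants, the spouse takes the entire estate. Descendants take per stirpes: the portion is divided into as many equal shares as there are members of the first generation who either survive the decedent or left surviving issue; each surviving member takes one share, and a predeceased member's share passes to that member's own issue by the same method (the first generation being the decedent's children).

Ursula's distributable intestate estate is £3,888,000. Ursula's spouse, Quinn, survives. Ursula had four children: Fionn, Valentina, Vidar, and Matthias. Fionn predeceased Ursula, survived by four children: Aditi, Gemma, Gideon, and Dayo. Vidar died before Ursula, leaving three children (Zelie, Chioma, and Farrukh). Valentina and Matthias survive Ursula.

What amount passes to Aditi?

Quinn takes one-third of £3,888,000 = £1,296,000. The remaining £2,592,000 passes to the descendants.
The descendants' portion (£2,592,000) is divided into 4 shares of £648,000: Valentina and Matthias each take £648,000; Fionn's £648,000 share passes to Fionn's issue; Vidar's £648,000 share passes to Vidar's issue.
Fionn's share (£648,000) is divided into 4 shares of £162,000: Aditi, Gemma, Gideon, and Dayo each take £162,000.
Vidar's share (£648,000) is divided into 3 shares of £216,000: Zelie, Chioma, and Farrukh each take £216,000.

Aditi receives £162,000.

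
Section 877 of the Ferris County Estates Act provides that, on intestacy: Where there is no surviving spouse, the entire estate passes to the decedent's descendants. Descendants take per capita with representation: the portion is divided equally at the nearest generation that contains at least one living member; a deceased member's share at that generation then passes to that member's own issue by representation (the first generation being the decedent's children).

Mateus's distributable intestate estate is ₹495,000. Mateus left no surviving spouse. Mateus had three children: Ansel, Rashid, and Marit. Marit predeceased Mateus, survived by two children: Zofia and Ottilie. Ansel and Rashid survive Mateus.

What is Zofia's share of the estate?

The entire ₹495,000 passes to the descendants.
That amount (₹495,000) is divided into 3 shares of ₹165,000: Ansel and Rashid each take ₹165,000; Marit's ₹165,000 share passes to Marit's issue.
Marit's share (₹165,000) is divided into 2 shares of ₹82,500: Zofia and Ottilie each take ₹82,500.

Zofia receives ₹82,500.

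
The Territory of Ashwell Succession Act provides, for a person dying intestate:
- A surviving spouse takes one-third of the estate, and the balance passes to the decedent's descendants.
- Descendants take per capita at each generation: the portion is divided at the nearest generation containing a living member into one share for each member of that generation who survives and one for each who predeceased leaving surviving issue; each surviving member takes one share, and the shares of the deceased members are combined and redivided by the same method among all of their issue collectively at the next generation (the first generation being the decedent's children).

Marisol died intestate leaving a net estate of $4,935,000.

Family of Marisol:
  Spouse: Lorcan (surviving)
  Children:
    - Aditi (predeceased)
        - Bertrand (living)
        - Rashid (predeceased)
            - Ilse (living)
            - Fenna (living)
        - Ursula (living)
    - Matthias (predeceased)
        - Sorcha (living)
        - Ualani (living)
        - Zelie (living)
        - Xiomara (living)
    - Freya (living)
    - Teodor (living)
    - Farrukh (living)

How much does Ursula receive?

Lorcan takes one-third of $4,935,000 = $1,645,000. The remaining $3,290,000 passes to the descendants.
The descendants' portion ($3,290,000) is divided at the children's generation into 5 shares of $658,000. Freya, Teodor, and Farrukh each take $658,000. The 2 shares of the deceased (Aditi and Matthias) are combined into a pool of $1,316,000.
That pool ($1,316,000) is divided at the grandchildren's generation into 7 shares of $188,000. Bertrand, Ursula, Sorcha, Ualani, Zelie, and Xiomara each take $188,000. The remaining share for the deceased Rashid ($188,000) is carried to the next generation.
That pool ($188,000) is divided at the great-grandchildren's generation equally among Ilse and Fenna: $94,000 each.

Ursula receives $188,000.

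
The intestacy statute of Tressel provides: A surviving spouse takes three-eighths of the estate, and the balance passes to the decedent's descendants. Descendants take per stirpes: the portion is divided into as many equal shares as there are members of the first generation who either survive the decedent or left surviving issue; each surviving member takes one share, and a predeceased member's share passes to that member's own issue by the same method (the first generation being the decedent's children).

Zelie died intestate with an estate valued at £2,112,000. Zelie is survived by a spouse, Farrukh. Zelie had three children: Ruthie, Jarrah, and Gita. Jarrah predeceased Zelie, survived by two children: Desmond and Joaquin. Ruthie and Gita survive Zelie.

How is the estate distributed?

Farrukh: £792,000; Ruthie: £440,000; Desmond: £220,000; Joaquin: £220,000; Gita: £440,000

Farrukh takes three-eighths of £2,112,000 = £792,000. The remaining £1,320,000 passes to the descendants.
The descendants' portion (£1,320,000) is divided into 3 shares of £440,000: Ruthie and Gita each take £440,000; Jarrah's £440,000 share passes to Jarrah's issue.
Jarrah's share (£440,000) is divided into 2 shares of £220,000: Desmond and Joaquin each take £220,000.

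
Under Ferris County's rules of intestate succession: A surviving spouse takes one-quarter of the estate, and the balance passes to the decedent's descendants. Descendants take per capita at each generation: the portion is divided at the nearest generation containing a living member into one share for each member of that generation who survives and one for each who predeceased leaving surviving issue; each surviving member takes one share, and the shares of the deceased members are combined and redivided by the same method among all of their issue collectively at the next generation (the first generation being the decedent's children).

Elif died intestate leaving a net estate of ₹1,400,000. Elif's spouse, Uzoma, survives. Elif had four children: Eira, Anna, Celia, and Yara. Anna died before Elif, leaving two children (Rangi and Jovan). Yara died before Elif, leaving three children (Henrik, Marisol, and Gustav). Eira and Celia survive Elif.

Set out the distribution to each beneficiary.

Uzoma: ₹350,000; Eira: ₹262,500; Rangi: ₹105,000; Jovan: ₹105,000; Celia: ₹262,500; Henrik: ₹105,000; Marisol: ₹105,000; Gustav: ₹105,000

Uzoma takes one-quarter of ₹1,400,000 = ₹350,000. The remaining ₹1,050,000 passes to the descendants.
The descendants' portion (₹1,050,000) is divided at the children's generation into 4 shares of ₹262,500. Eira and Celia each take ₹262,500. The 2 shares of the deceased (Anna and Yara) are combined into a pool of ₹525,000.
That pool (₹525,000) is divided at the grandchildren's generation equally among Rangi, Jovan, Henrik, Marisol, and Gustav: ₹105,000 each.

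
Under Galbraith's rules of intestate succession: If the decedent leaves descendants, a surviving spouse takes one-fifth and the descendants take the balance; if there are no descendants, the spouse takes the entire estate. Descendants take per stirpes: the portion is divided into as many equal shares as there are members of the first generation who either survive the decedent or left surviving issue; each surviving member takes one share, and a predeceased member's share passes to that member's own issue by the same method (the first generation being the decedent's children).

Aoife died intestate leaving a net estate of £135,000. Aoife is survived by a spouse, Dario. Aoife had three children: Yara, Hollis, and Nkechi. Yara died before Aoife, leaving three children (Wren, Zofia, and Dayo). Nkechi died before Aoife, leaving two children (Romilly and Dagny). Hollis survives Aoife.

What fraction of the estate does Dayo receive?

Dario takes one-fifth of £135,000 = £27,000. The remaining £108,000 passes to the descendants.
The descendants' portion (£108,000) is divided into 3 shares of £36,000: Hollis takes £36,000; Yara's £36,000 share passes to Yara's issue; Nkechi's £36,000 share passes to Nkechi's issue.
Yara's share (£36,000) is divided into 3 shares of £12,000: Wren, Zofia, and Dayo each take £12,000.
Nkechi's share (£36,000) is divided into 2 shares of £18,000: Romilly and Dagny each take £18,000.

Dayo receives 4/45 of the estate.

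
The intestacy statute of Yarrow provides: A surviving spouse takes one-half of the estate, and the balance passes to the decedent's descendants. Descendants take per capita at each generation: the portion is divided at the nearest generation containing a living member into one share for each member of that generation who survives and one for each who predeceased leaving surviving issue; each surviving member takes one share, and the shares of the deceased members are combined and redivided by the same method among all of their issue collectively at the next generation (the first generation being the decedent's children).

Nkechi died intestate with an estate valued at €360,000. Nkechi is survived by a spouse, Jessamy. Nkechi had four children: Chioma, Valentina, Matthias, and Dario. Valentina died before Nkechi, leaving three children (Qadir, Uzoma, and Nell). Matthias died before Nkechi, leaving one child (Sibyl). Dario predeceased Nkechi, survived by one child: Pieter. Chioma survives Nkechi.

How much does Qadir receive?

Qadir receives €27,000.

Jessamy takes one-half of €360,000 = €180,000. The remaining €180,000 passes to the descendants.
The descendants' portion (€180,000) is divided at the children's generation into 4 shares of €45,000. Chioma takes €45,000. The 3 shares of the deceased (Valentina, Matthias, and Dario) are combined into a pool of €135,000.
That pool (€135,000) is divided at the grandchildren's generation equally among Qadir, Uzoma, Nell, Sibyl, and Pieter: €27,000 each.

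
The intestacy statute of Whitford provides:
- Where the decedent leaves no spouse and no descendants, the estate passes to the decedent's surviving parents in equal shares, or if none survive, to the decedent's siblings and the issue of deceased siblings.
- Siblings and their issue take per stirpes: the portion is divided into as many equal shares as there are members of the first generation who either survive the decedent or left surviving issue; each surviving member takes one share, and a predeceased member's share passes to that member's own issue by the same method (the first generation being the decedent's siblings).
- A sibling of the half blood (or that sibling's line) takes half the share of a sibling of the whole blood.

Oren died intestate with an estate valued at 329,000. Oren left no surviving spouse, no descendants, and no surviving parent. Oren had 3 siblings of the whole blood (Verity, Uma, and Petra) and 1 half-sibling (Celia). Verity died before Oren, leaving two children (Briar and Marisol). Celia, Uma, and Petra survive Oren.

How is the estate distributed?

Celia: 47,000; Briar: 47,000; Marisol: 47,000; Uma: 94,000; Petra: 94,000

The entire 329,000 passes to the siblings and their issue.
Counting each half-blood sibling's line as half a unit, there are 7/2 units in 329,000, so one unit is 94,000. Whole-blood lines (Verity, Uma, and Petra) take 94,000 each; half-blood lines (Celia) take 47,000 each.
Verity's share (94,000) is divided into 2 shares of 47,000: Briar and Marisol each take 47,000.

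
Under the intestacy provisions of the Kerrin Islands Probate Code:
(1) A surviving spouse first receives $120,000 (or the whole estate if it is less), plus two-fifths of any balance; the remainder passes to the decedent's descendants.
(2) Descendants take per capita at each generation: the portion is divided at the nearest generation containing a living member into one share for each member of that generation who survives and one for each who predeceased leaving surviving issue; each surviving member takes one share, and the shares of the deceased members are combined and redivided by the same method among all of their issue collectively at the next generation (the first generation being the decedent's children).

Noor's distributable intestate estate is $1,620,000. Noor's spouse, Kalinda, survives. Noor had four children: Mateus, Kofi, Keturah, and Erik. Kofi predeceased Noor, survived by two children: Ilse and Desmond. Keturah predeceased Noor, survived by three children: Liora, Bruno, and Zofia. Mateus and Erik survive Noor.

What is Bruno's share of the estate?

Kalinda first takes $120,000, leaving a balance of $1,500,000. Kalinda then takes two-fifths of the balance ($600,000), for a total of $720,000. The remaining $900,000 passes to the descendants.
The descendants' portion ($900,000) is divided at the children's generation into 4 shares of $225,000. Mateus and Erik each take $225,000. The 2 shares of the deceased (Kofi and Keturah) are combined into a pool of $450,000.
That pool ($450,000) is divided at the grandchildren's generation equally among Ilse, Desmond, Liora, Bruno, and Zofia: $90,000 each.

Bruno receives $90,000.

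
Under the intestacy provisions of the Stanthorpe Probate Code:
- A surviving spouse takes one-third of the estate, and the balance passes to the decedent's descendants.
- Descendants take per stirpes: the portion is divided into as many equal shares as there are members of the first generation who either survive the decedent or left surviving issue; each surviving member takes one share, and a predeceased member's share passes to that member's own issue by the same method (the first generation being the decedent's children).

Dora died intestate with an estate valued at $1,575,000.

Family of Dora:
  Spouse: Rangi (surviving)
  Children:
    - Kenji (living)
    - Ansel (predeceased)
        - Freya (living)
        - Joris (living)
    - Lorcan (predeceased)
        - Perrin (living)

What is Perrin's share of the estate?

Rangi takes one-third of $1,575,000 = $525,000. The remaining $1,050,000 passes to the descendants.
The descendants' portion ($1,050,000) is divided into 3 shares of $350,000: Kenji takes $350,000; Ansel's $350,000 share passes to Ansel's issue; Lorcan's $350,000 share passes to Lorcan's issue.
Ansel's share ($350,000) is divided into 2 shares of $175,000: Freya and Joris each take $175,000.
Lorcan's share ($350,000) passes entirely to Perrin.

Perrin receives $350,000.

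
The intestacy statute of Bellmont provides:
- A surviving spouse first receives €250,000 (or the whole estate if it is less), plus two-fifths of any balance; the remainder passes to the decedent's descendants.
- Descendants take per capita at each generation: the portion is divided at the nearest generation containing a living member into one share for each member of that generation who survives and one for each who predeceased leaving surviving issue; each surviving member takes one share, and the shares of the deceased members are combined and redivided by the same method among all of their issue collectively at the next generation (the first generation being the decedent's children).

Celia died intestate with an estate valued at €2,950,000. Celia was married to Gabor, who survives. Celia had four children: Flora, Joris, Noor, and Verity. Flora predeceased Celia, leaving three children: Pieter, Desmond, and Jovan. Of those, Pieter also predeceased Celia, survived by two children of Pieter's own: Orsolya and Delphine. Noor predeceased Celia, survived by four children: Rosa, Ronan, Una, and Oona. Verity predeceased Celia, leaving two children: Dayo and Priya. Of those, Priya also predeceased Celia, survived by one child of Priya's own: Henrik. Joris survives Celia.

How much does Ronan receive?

Ronan receives €135,000.

Gabor first takes €250,000, leaving a balance of €2,700,000. Gabor then takes two-fifths of the balance (€1,080,000), for a total of €1,330,000. The remaining €1,620,000 passes to the descendants.
The descendants' portion (€1,620,000) is divided at the children's generation into 4 shares of €405,000. Joris takes €405,000. The 3 shares of the deceased (Flora, Noor, and Verity) are combined into a pool of €1,215,000.
That pool (€1,215,000) is divided at the grandchildren's generation into 9 shares of €135,000. Desmond, Jovan, Rosa, Ronan, Una, Oona, and Dayo each take €135,000. The 2 shares of the deceased (Pieter and Priya) are combined into a pool of €270,000.
That pool (€270,000) is divided at the great-grandchildren's generation equally among Orsolya, Delphine, and Henrik: €90,000 each.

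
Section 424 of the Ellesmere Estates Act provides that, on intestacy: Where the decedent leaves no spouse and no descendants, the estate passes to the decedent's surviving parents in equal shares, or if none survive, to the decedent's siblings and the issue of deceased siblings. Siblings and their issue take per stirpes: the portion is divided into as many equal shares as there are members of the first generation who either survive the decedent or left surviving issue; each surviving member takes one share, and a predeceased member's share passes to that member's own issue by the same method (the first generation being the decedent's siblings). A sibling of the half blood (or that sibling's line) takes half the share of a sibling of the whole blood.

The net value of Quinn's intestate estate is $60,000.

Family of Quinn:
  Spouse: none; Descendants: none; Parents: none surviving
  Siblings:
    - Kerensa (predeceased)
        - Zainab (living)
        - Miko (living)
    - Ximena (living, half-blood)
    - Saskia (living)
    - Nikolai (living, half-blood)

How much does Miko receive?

Miko receives $10,000.

The entire $60,000 passes to the siblings and their issue.
Counting each half-blood sibling's line as half a unit, there are 3 units in $60,000, so one unit is $20,000. Whole-blood lines (Kerensa and Saskia) take $20,000 each; half-blood lines (Ximena and Nikolai) take $10,000 each.
Kerensa's share ($20,000) is divided into 2 shares of $10,000: Zainab and Miko each take $10,000.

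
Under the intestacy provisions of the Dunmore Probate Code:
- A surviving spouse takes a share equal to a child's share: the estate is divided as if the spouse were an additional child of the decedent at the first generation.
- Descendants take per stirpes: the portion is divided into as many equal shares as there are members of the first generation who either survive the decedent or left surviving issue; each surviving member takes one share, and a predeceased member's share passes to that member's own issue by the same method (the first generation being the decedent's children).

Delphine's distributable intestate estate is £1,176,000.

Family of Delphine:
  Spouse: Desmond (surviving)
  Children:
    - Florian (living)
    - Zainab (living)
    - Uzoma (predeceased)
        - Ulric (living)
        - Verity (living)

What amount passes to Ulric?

Ulric receives £147,000.

The spouse counts as an additional share at the children's level, so there are 4 primary shares of £294,000. Desmond takes one such share (£294,000).
The children's combined portion (£882,000) is divided into 3 shares of £294,000: Florian and Zainab each take £294,000; Uzoma's £294,000 share passes to Uzoma's issue.
Uzoma's share (£294,000) is divided into 2 shares of £147,000: Ulric and Verity each take £147,000.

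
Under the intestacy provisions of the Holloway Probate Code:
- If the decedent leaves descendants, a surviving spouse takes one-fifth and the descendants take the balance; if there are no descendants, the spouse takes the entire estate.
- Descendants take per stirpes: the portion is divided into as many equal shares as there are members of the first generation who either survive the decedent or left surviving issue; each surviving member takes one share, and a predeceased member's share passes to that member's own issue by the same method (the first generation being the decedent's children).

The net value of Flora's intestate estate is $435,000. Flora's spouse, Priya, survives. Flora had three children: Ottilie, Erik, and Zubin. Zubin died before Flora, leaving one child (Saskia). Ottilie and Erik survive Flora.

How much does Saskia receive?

Saskia receives $116,000.

Priya takes one-fifth of $435,000 = $87,000. The remaining $348,000 passes to the descendants.
The descendants' portion ($348,000) is divided into 3 shares of $116,000: Ottilie and Erik each take $116,000; Zubin's $116,000 share passes to Zubin's issue.
Zubin's share ($116,000) passes entirely to Saskia.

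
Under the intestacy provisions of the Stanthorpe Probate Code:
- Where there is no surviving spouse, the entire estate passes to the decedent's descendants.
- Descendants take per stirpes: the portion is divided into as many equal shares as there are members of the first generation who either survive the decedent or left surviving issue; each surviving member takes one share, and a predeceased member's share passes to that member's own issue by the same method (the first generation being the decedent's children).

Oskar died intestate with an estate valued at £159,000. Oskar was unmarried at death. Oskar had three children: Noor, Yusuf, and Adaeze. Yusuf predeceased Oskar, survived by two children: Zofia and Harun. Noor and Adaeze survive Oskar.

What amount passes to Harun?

Harun receives £26,500.

The entire £159,000 passes to the descendants.
That amount (£159,000) is divided into 3 shares of £53,000: Noor and Adaeze each take £53,000; Yusuf's £53,000 share passes to Yusuf's issue.
Yusuf's share (£53,000) is divided into 2 shares of £26,500: Zofia and Harun each take £26,500.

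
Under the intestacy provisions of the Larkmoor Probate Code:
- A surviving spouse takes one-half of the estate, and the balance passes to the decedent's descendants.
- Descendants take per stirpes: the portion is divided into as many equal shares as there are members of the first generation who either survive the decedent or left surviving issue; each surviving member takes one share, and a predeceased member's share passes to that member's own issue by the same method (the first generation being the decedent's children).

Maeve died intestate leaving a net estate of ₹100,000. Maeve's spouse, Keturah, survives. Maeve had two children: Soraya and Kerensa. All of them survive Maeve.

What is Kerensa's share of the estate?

Keturah takes one-half of ₹100,000 = ₹50,000. The remaining ₹50,000 passes to the descendants.
The descendants' portion (₹50,000) is divided into 2 shares of ₹25,000: Soraya and Kerensa each take ₹25,000.

Kerensa receives ₹25,000.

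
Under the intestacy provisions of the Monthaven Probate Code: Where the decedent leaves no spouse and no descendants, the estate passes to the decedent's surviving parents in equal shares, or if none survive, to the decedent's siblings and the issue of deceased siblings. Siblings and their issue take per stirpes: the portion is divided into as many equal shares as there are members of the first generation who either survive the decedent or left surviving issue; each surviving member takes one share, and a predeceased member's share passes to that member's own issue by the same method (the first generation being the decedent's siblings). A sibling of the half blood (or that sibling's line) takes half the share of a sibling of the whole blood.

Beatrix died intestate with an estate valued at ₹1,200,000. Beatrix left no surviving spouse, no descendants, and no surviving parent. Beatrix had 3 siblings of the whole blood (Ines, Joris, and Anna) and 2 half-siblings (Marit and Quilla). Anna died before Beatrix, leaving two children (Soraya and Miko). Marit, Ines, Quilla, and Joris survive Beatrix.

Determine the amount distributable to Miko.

Miko receives ₹150,000.

The entire ₹1,200,000 passes to the siblings and their issue.
Counting each half-blood sibling's line as half a unit, there are 4 units in ₹1,200,000, so one unit is ₹300,000. Whole-blood lines (Ines, Joris, and Anna) take ₹300,000 each; half-blood lines (Marit and Quilla) take ₹150,000 each.
Anna's share (₹300,000) is divided into 2 shares of ₹150,000: Soraya and Miko each take ₹150,000.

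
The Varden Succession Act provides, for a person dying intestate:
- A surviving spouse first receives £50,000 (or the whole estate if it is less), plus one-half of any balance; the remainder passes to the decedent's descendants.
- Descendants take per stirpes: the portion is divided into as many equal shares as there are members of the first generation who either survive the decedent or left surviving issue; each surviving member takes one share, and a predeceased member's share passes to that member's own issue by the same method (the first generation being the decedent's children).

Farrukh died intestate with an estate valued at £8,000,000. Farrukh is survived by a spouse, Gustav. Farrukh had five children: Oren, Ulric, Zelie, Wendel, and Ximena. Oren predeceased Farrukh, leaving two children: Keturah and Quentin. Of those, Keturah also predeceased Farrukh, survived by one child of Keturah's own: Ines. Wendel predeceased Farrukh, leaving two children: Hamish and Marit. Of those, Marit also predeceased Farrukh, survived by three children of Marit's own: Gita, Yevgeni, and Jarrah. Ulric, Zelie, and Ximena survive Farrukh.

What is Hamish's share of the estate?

Hamish receives £397,500.

Gustav first takes £50,000, leaving a balance of £7,950,000. Gustav then takes one-half of the balance (£3,975,000), for a total of £4,025,000. The remaining £3,975,000 passes to the descendants.
The descendants' portion (£3,975,000) is divided into 5 shares of £795,000: Ulric, Zelie, and Ximena each take £795,000; Oren's £795,000 share passes to Oren's issue; Wendel's £795,000 share passes to Wendel's issue.
Oren's share (£795,000) is divided into 2 shares of £397,500: Quentin takes £397,500; Keturah's £397,500 share passes to Keturah's issue.
Keturah's share (£397,500) passes entirely to Ines.
Wendel's share (£795,000) is divided into 2 shares of £397,500: Hamish takes £397,500; Marit's £397,500 share passes to Marit's issue.
Marit's share (£397,500) is divided into 3 shares of £132,500: Gita, Yevgeni, and Jarrah each take £132,500.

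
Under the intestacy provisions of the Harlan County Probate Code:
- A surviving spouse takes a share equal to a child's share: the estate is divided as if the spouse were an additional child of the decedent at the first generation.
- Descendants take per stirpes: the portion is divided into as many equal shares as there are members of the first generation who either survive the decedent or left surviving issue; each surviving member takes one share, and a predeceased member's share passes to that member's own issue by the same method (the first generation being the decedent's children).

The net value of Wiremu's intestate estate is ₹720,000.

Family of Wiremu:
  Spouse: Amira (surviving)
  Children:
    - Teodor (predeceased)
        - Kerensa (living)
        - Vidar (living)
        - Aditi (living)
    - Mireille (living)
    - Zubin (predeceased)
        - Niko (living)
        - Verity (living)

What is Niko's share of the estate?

The spouse counts as an additional share at the children's level, so there are 4 primary shares of ₹180,000. Amira takes one such share (₹180,000).
The children's combined portion (₹540,000) is divided into 3 shares of ₹180,000: Mireille takes ₹180,000; Teodor's ₹180,000 share passes to Teodor's issue; Zubin's ₹180,000 share passes to Zubin's issue.
Teodor's share (₹180,000) is divided into 3 shares of ₹60,000: Kerensa, Vidar, and Aditi each take ₹60,000.
Zubin's share (₹180,000) is divided into 2 shares of ₹90,000: Niko and Verity each take ₹90,000.

Niko receives ₹90,000.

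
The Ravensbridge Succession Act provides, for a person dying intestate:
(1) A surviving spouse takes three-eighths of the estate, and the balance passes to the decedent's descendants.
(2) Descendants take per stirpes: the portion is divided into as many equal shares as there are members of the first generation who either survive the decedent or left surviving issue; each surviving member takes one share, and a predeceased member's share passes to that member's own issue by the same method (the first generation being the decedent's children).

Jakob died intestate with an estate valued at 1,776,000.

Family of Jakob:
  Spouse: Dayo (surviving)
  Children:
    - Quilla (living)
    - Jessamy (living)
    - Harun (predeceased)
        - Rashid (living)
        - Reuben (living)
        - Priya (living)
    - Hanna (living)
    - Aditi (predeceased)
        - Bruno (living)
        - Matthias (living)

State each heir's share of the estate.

Dayo takes three-eighths of 1,776,000 = 666,000. The remaining 1,110,000 passes to the descendants.
The descendants' portion (1,110,000) is divided into 5 shares of 222,000: Quilla, Jessamy, and Hanna each take 222,000; Harun's 222,000 share passes to Harun's issue; Aditi's 222,000 share passes to Aditi's issue.
Harun's share (222,000) is divided into 3 shares of 74,000: Rashid, Reuben, and Priya each take 74,000.
Aditi's share (222,000) is divided into 2 shares of 111,000: Bruno and Matthias each take 111,000.

Dayo: 666,000; Quilla: 222,000; Jessamy: 222,000; Rashid: 74,000; Reuben: 74,000; Priya: 74,000; Hanna: 222,000; Bruno: 111,000; Matthias: 111,000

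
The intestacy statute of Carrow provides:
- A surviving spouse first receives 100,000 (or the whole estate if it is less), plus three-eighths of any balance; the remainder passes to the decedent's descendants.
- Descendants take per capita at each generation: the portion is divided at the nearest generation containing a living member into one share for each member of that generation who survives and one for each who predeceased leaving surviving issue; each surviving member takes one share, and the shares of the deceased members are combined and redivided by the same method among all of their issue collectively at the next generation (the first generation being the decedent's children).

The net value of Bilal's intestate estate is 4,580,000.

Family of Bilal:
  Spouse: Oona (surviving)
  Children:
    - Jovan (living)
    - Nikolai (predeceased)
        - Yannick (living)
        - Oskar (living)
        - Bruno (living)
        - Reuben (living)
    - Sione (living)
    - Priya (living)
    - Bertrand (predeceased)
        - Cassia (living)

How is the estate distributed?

Oona first takes 100,000, leaving a balance of 4,480,000. Oona then takes three-eighths of the balance (1,680,000), for a total of 1,780,000. The remaining 2,800,000 passes to the descendants.
The descendants' portion (2,800,000) is divided at the children's generation into 5 shares of 560,000. Jovan, Sione, and Priya each take 560,000. The 2 shares of the deceased (Nikolai and Bertrand) are combined into a pool of 1,120,000.
That pool (1,120,000) is divided at the grandchildren's generation equally among Yannick, Oskar, Bruno, Reuben, and Cassia: 224,000 each.

Oona: 1,780,000; Jovan: 560,000; Yannick: 224,000; Oskar: 224,000; Bruno: 224,000; Reuben: 224,000; Sione: 560,000; Priya: 560,000; Cassia: 224,000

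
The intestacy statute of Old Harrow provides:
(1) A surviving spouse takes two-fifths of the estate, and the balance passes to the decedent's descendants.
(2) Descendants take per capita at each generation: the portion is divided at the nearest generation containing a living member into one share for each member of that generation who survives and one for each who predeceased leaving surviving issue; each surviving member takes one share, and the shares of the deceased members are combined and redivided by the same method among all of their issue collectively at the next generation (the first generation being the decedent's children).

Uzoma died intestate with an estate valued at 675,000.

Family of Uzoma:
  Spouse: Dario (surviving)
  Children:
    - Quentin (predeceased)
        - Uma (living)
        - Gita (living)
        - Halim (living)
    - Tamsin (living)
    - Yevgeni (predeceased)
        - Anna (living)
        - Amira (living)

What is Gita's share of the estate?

Dario takes two-fifths of 675,000 = 270,000. The remaining 405,000 passes to the descendants.
The descendants' portion (405,000) is divided at the children's generation into 3 shares of 135,000. Tamsin takes 135,000. The 2 shares of the deceased (Quentin and Yevgeni) are combined into a pool of 270,000.
That pool (270,000) is divided at the grandchildren's generation equally among Uma, Gita, Halim, Anna, and Amira: 54,000 each.

Gita receives 54,000.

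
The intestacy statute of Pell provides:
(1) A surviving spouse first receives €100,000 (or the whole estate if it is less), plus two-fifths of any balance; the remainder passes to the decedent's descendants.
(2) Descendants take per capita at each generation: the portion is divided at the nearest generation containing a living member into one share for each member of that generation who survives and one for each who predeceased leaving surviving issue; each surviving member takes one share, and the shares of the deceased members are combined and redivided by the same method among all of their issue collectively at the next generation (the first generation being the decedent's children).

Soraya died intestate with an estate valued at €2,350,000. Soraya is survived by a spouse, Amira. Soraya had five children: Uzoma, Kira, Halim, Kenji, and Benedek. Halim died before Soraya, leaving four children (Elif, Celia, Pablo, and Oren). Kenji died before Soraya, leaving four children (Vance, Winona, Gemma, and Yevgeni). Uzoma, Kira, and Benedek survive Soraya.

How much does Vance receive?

Vance receives €67,500.

Amira first takes €100,000, leaving a balance of €2,250,000. Amira then takes two-fifths of the balance (€900,000), for a total of €1,000,000. The remaining €1,350,000 passes to the descendants.
The descendants' portion (€1,350,000) is divided at the children's generation into 5 shares of €270,000. Uzoma, Kira, and Benedek each take €270,000. The 2 shares of the deceased (Halim and Kenji) are combined into a pool of €540,000.
That pool (€540,000) is divided at the grandchildren's generation equally among Elif, Celia, Pablo, Oren, Vance, Winona, Gemma, and Yevgeni: €67,500 each.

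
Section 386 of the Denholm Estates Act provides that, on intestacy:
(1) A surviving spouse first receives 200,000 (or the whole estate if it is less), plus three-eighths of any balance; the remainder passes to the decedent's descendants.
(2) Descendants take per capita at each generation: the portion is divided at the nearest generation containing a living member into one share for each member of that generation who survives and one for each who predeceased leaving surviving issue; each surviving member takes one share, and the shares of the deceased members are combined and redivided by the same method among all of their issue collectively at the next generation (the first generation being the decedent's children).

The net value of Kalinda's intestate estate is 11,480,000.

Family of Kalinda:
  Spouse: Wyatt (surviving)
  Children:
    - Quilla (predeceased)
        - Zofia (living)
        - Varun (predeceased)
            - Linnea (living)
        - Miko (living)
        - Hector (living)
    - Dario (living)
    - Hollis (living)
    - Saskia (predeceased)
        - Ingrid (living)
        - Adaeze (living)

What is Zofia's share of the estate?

Wyatt first takes 200,000, leaving a balance of 11,280,000. Wyatt then takes three-eighths of the balance (4,230,000), for a total of 4,430,000. The remaining 7,050,000 passes to the descendants.
The descendants' portion (7,050,000) is divided at the children's generation into 4 shares of 1,762,500. Dario and Hollis each take 1,762,500. The 2 shares of the deceased (Quilla and Saskia) are combined into a pool of 3,525,000.
That pool (3,525,000) is divided at the grandchildren's generation into 6 shares of 587,500. Zofia, Miko, Hector, Ingrid, and Adaeze each take 587,500. The remaining share for the deceased Varun (587,500) is carried to the next generation.
That pool (587,500) passes entirely to Linnea, the sole taker at the great-grandchildren's generation.

Zofia receives 587,500.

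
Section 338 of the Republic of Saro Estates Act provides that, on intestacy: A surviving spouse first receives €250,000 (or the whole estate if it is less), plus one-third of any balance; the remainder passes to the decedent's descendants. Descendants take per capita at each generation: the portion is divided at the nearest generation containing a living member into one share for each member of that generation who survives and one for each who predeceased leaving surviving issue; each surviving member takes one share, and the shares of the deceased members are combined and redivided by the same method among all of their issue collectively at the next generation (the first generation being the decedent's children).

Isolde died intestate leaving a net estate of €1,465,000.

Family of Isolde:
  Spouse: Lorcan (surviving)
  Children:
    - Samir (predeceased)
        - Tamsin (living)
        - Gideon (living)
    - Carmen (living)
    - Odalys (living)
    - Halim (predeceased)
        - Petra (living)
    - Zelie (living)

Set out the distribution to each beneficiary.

Lorcan: €655,000; Tamsin: €108,000; Gideon: €108,000; Carmen: €162,000; Odalys: €162,000; Petra: €108,000; Zelie: €162,000

Lorcan first takes €250,000, leaving a balance of €1,215,000. Lorcan then takes one-third of the balance (€405,000), for a total of €655,000. The remaining €810,000 passes to the descendants.
The descendants' portion (€810,000) is divided at the children's generation into 5 shares of €162,000. Carmen, Odalys, and Zelie each take €162,000. The 2 shares of the deceased (Samir and Halim) are combined into a pool of €324,000.
That pool (€324,000) is divided at the grandchildren's generation equally among Tamsin, Gideon, and Petra: €108,000 each.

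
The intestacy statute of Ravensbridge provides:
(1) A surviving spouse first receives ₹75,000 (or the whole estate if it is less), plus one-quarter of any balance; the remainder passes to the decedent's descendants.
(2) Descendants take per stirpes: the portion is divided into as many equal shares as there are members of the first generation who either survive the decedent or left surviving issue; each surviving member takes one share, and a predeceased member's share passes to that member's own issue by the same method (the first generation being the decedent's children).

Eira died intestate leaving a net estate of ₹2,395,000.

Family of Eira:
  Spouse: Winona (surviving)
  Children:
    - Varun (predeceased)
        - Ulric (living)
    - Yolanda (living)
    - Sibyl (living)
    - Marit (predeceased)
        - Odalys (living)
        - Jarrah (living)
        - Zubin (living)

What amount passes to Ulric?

Winona first takes ₹75,000, leaving a balance of ₹2,320,000. Winona then takes one-quarter of the balance (₹580,000), for a total of ₹655,000. The remaining ₹1,740,000 passes to the descendants.
The descendants' portion (₹1,740,000) is divided into 4 shares of ₹435,000: Yolanda and Sibyl each take ₹435,000; Varun's ₹435,000 share passes to Varun's issue; Marit's ₹435,000 share passes to Marit's issue.
Varun's share (₹435,000) passes entirely to Ulric.
Marit's share (₹435,000) is divided into 3 shares of ₹145,000: Odalys, Jarrah, and Zubin each take ₹145,000.

Ulric receives ₹435,000.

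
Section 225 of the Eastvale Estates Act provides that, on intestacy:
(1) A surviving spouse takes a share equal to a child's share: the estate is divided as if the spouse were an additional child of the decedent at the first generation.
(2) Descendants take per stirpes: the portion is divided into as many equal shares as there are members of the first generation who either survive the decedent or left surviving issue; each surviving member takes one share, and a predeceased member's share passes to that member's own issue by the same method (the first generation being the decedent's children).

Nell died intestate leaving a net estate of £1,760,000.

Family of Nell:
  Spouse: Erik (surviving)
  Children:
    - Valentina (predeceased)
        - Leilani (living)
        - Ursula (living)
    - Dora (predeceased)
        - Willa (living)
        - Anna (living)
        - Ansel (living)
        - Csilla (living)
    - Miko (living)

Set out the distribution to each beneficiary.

Erik: £440,000; Leilani: £220,000; Ursula: £220,000; Willa: £110,000; Anna: £110,000; Ansel: £110,000; Csilla: £110,000; Miko: £440,000

The spouse counts as an additional share at the children's level, so there are 4 primary shares of £440,000. Erik takes one such share (£440,000).
The children's combined portion (£1,320,000) is divided into 3 shares of £440,000: Miko takes £440,000; Valentina's £440,000 share passes to Valentina's issue; Dora's £440,000 share passes to Dora's issue.
Valentina's share (£440,000) is divided into 2 shares of £220,000: Leilani and Ursula each take £220,000.
Dora's share (£440,000) is divided into 4 shares of £110,000: Willa, Anna, Ansel, and Csilla each take £110,000.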